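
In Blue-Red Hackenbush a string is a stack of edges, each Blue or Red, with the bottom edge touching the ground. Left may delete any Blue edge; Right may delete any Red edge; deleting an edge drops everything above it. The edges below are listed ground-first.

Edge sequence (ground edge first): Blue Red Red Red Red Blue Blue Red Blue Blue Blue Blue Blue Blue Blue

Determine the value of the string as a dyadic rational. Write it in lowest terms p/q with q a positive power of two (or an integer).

value_1 [B]  L=[0]  R=[(no moves)]  gives 1
value_2 [BR]  L=[0]  R=[1]  gives 1/2
value_3 [BRR]  L=[0]  R=[1/2,1]  gives 1/4
value_4 [BRRR]  L=[0]  R=[1/4,1/2,1]  gives 1/8
value_5 [BRRRR]  L=[0]  R=[1/8,1/4,1/2,1]  gives 1/16
value_6 [BRRRRB]  L=[0,1/16]  R=[1/8,1/4,1/2,1]  gives 3/32
value_7 [BRRRRBB]  L=[0,1/16,3/32]  R=[1/8,1/4,1/2,1]  gives 7/64
value_8 [BRRRRBBR]  L=[0,1/16,3/32]  R=[7/64,1/8,1/4,1/2,1]  gives 13/128
value_9 [BRRRRBBRB]  L=[0,1/16,3/32,13/128]  R=[7/64,1/8,1/4,1/2,1]  gives 27/256
value_10 [BRRRRBBRBB]  L=[0,1/16,3/32,13/128,27/256]  R=[7/64,1/8,1/4,1/2,1]  gives 55/512
value_11 [BRRRRBBRBBB]  L=[0,1/16,3/32,13/128,27/256,55/512]  R=[7/64,1/8,1/4,1/2,1]  gives 111/1024
value_12 [BRRRRBBRBBBB]  L=[0,1/16,3/32,13/128,27/256,55/512,111/1024]  R=[7/64,1/8,1/4,1/2,1]  gives 223/2048
value_13 [BRRRRBBRBBBBB]  L=[0,1/16,3/32,13/128,27/256,55/512,111/1024,223/2048]  R=[7/64,1/8,1/4,1/2,1]  gives 447/4096
value_14 [BRRRRBBRBBBBBB]  L=[0,1/16,3/32,13/128,27/256,55/512,111/1024,223/2048,447/4096]  R=[7/64,1/8,1/4,1/2,1]  gives 895/8192
value_15 [BRRRRBBRBBBBBBB]  L=[0,1/16,3/32,13/128,27/256,55/512,111/1024,223/2048,447/4096,895/8192]  R=[7/64,1/8,1/4,1/2,1]  gives 1791/16384

1791/16384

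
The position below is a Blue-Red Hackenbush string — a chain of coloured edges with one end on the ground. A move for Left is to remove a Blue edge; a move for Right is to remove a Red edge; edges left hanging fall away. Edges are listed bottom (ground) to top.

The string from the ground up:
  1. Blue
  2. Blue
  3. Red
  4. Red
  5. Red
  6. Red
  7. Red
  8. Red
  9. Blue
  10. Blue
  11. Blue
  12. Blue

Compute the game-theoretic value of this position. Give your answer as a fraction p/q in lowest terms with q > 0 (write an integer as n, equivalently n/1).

step 1: add Blue to get B; options L={ 0 } R={  } = 1
step 2: add Blue to get BB; options L={ 0,1 } R={  } = 2
step 3: add Red to get BBR; options L={ 0,1 } R={ 2 } = 3/2
step 4: add Red to get BBRR; options L={ 0,1 } R={ 3/2,2 } = 5/4
step 5: add Red to get BBRRR; options L={ 0,1 } R={ 5/4,3/2,2 } = 9/8
step 6: add Red to get BBRRRR; options L={ 0,1 } R={ 9/8,5/4,3/2,2 } = 17/16
step 7: add Red to get BBRRRRR; options L={ 0,1 } R={ 17/16,9/8,5/4,3/2,2 } = 33/32
step 8: add Red to get BBRRRRRR; options L={ 0,1 } R={ 33/32,17/16,9/8,5/4,3/2,2 } = 65/64
step 9: add Blue to get BBRRRRRRB; options L={ 0,1,65/64 } R={ 33/32,17/16,9/8,5/4,3/2,2 } = 131/128
step 10: add Blue to get BBRRRRRRBB; options L={ 0,1,65/64,131/128 } R={ 33/32,17/16,9/8,5/4,3/2,2 } = 263/256
step 11: add Blue to get BBRRRRRRBBB; options L={ 0,1,65/64,131/128,263/256 } R={ 33/32,17/16,9/8,5/4,3/2,2 } = 527/512
step 12: add Blue to get BBRRRRRRBBBB; options L={ 0,1,65/64,131/128,263/256,527/512 } R={ 33/32,17/16,9/8,5/4,3/2,2 } = 1055/1024

1055/1024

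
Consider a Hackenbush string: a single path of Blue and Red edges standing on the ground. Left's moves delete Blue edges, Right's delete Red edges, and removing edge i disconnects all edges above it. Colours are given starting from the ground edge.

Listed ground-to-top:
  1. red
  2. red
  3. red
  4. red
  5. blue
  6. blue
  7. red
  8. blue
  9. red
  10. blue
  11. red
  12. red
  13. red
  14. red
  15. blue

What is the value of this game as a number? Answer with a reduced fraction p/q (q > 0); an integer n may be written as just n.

step 1: add red to get r; options L={ (no moves) } R={ 0 } — -1
step 2: add red to get rr; options L={ (no moves) } R={ -1, 0 } — -2
step 3: add red to get rrr; options L={ (no moves) } R={ -2, -1, 0 } — -3
step 4: add red to get rrrr; options L={ (no moves) } R={ -3, -2, -1, 0 } — -4
step 5: add blue to get rrrrb; options L={ -4 } R={ -3, -2, -1, 0 } — -7/2
step 6: add blue to get rrrrbb; options L={ -4, -7/2 } R={ -3, -2, -1, 0 } — -13/4
step 7: add red to get rrrrbbr; options L={ -4, -7/2 } R={ -13/4, -3, -2, -1, 0 } — -27/8
step 8: add blue to get rrrrbbrb; options L={ -4, -7/2, -27/8 } R={ -13/4, -3, -2, -1, 0 } — -53/16
step 9: add red to get rrrrbbrbr; options L={ -4, -7/2, -27/8 } R={ -53/16, -13/4, -3, -2, -1, 0 } — -107/32
step 10: add blue to get rrrrbbrbrb; options L={ -4, -7/2, -27/8, -107/32 } R={ -53/16, -13/4, -3, -2, -1, 0 } — -213/64
step 11: add red to get rrrrbbrbrbr; options L={ -4, -7/2, -27/8, -107/32 } R={ -213/64, -53/16, -13/4, -3, -2, -1, 0 } — -427/128
step 12: add red to get rrrrbbrbrbrr; options L={ -4, -7/2, -27/8, -107/32 } R={ -427/128, -213/64, -53/16, -13/4, -3, -2, -1, 0 } — -855/256
step 13: add red to get rrrrbbrbrbrrr; options L={ -4, -7/2, -27/8, -107/32 } R={ -855/256, -427/128, -213/64, -53/16, -13/4, -3, -2, -1, 0 } — -1711/512
step 14: add red to get rrrrbbrbrbrrrr; options L={ -4, -7/2, -27/8, -107/32 } R={ -1711/512, -855/256, -427/128, -213/64, -53/16, -13/4, -3, -2, -1, 0 } — -3423/1024
step 15: add blue to get rrrrbbrbrbrrrrb; options L={ -4, -7/2, -27/8, -107/32, -3423/1024 } R={ -1711/512, -855/256, -427/128, -213/64, -53/16, -13/4, -3, -2, -1, 0 } — -6845/2048

-6845/2048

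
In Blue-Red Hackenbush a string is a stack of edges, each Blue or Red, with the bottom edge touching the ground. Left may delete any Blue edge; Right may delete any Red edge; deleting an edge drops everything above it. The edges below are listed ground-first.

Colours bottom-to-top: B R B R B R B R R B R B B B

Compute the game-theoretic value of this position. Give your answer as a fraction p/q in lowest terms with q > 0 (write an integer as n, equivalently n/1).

5423/8192

edge 1 of 14 (B): { 0 | none } => 1
edge 2 of 14 (R): { 0 | 1 } => 1/2
edge 3 of 14 (B): { 0, 1/2 | 1 } => 3/4
edge 4 of 14 (R): { 0, 1/2 | 3/4, 1 } => 5/8
edge 5 of 14 (B): { 0, 1/2, 5/8 | 3/4, 1 } => 11/16
edge 6 of 14 (R): { 0, 1/2, 5/8 | 11/16, 3/4, 1 } => 21/32
edge 7 of 14 (B): { 0, 1/2, 5/8, 21/32 | 11/16, 3/4, 1 } => 43/64
edge 8 of 14 (R): { 0, 1/2, 5/8, 21/32 | 43/64, 11/16, 3/4, 1 } => 85/128
edge 9 of 14 (R): { 0, 1/2, 5/8, 21/32 | 85/128, 43/64, 11/16, 3/4, 1 } => 169/256
edge 10 of 14 (B): { 0, 1/2, 5/8, 21/32, 169/256 | 85/128, 43/64, 11/16, 3/4, 1 } => 339/512
edge 11 of 14 (R): { 0, 1/2, 5/8, 21/32, 169/256 | 339/512, 85/128, 43/64, 11/16, 3/4, 1 } => 677/1024
edge 12 of 14 (B): { 0, 1/2, 5/8, 21/32, 169/256, 677/1024 | 339/512, 85/128, 43/64, 11/16, 3/4, 1 } => 1355/2048
edge 13 of 14 (B): { 0, 1/2, 5/8, 21/32, 169/256, 677/1024, 1355/2048 | 339/512, 85/128, 43/64, 11/16, 3/4, 1 } => 2711/4096
edge 14 of 14 (B): { 0, 1/2, 5/8, 21/32, 169/256, 677/1024, 1355/2048, 2711/4096 | 339/512, 85/128, 43/64, 11/16, 3/4, 1 } => 5423/8192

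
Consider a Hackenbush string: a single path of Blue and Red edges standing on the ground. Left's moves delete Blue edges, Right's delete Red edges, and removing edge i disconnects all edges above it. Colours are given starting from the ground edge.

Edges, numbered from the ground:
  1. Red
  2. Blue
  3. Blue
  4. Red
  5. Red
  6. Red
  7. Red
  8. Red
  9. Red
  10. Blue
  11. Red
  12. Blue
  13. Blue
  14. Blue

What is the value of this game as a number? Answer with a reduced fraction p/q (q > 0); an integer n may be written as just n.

edge 1 of 14 (Red): { (no moves) | 0 } gives -1
edge 2 of 14 (Blue): { -1 | 0 } gives -1/2
edge 3 of 14 (Blue): { -1,-1/2 | 0 } gives -1/4
edge 4 of 14 (Red): { -1,-1/2 | -1/4,0 } gives -3/8
edge 5 of 14 (Red): { -1,-1/2 | -3/8,-1/4,0 } gives -7/16
edge 6 of 14 (Red): { -1,-1/2 | -7/16,-3/8,-1/4,0 } gives -15/32
edge 7 of 14 (Red): { -1,-1/2 | -15/32,-7/16,-3/8,-1/4,0 } gives -31/64
edge 8 of 14 (Red): { -1,-1/2 | -31/64,-15/32,-7/16,-3/8,-1/4,0 } gives -63/128
edge 9 of 14 (Red): { -1,-1/2 | -63/128,-31/64,-15/32,-7/16,-3/8,-1/4,0 } gives -127/256
edge 10 of 14 (Blue): { -1,-1/2,-127/256 | -63/128,-31/64,-15/32,-7/16,-3/8,-1/4,0 } gives -253/512
edge 11 of 14 (Red): { -1,-1/2,-127/256 | -253/512,-63/128,-31/64,-15/32,-7/16,-3/8,-1/4,0 } gives -507/1024
edge 12 of 14 (Blue): { -1,-1/2,-127/256,-507/1024 | -253/512,-63/128,-31/64,-15/32,-7/16,-3/8,-1/4,0 } gives -1013/2048
edge 13 of 14 (Blue): { -1,-1/2,-127/256,-507/1024,-1013/2048 | -253/512,-63/128,-31/64,-15/32,-7/16,-3/8,-1/4,0 } gives -2025/4096
edge 14 of 14 (Blue): { -1,-1/2,-127/256,-507/1024,-1013/2048,-2025/4096 | -253/512,-63/128,-31/64,-15/32,-7/16,-3/8,-1/4,0 } gives -4049/8192

-4049/8192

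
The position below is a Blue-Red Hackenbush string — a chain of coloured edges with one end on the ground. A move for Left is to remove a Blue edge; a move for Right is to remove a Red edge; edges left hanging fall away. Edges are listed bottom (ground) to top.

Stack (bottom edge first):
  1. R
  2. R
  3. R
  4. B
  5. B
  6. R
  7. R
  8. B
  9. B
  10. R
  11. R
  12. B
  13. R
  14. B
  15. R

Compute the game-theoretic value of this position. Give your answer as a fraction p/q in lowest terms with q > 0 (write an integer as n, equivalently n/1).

value_1 [R]  L=[∅]  R=[0]  => -1
value_2 [RR]  L=[∅]  R=[-1; 0]  => -2
value_3 [RRR]  L=[∅]  R=[-2; -1; 0]  => -3
value_4 [RRRB]  L=[-3]  R=[-2; -1; 0]  => -5/2
value_5 [RRRBB]  L=[-3; -5/2]  R=[-2; -1; 0]  => -9/4
value_6 [RRRBBR]  L=[-3; -5/2]  R=[-9/4; -2; -1; 0]  => -19/8
value_7 [RRRBBRR]  L=[-3; -5/2]  R=[-19/8; -9/4; -2; -1; 0]  => -39/16
value_8 [RRRBBRRB]  L=[-3; -5/2; -39/16]  R=[-19/8; -9/4; -2; -1; 0]  => -77/32
value_9 [RRRBBRRBB]  L=[-3; -5/2; -39/16; -77/32]  R=[-19/8; -9/4; -2; -1; 0]  => -153/64
value_10 [RRRBBRRBBR]  L=[-3; -5/2; -39/16; -77/32]  R=[-153/64; -19/8; -9/4; -2; -1; 0]  => -307/128
value_11 [RRRBBRRBBRR]  L=[-3; -5/2; -39/16; -77/32]  R=[-307/128; -153/64; -19/8; -9/4; -2; -1; 0]  => -615/256
value_12 [RRRBBRRBBRRB]  L=[-3; -5/2; -39/16; -77/32; -615/256]  R=[-307/128; -153/64; -19/8; -9/4; -2; -1; 0]  => -1229/512
value_13 [RRRBBRRBBRRBR]  L=[-3; -5/2; -39/16; -77/32; -615/256]  R=[-1229/512; -307/128; -153/64; -19/8; -9/4; -2; -1; 0]  => -2459/1024
value_14 [RRRBBRRBBRRBRB]  L=[-3; -5/2; -39/16; -77/32; -615/256; -2459/1024]  R=[-1229/512; -307/128; -153/64; -19/8; -9/4; -2; -1; 0]  => -4917/2048
value_15 [RRRBBRRBBRRBRBR]  L=[-3; -5/2; -39/16; -77/32; -615/256; -2459/1024]  R=[-4917/2048; -1229/512; -307/128; -153/64; -19/8; -9/4; -2; -1; 0]  => -9835/4096

-9835/4096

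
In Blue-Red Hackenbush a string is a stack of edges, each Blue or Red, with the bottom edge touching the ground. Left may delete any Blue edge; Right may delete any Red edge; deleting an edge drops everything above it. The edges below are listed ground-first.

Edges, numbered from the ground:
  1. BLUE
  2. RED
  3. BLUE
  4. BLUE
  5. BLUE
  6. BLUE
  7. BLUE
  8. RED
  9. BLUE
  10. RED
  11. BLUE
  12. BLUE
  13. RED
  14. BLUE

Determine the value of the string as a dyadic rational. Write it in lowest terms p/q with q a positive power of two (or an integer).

Build val(s[:k]) for k = 1..14, string s = BLUE RED BLUE BLUE BLUE BLUE BLUE RED BLUE RED BLUE BLUE RED BLUE.
1 of 14 · B · max L 0 · min R +∞ ⇒ 1
2 of 14 · BR · max L 0 · min R 1 ⇒ 1/2
3 of 14 · BRB · max L 1/2 · min R 1 ⇒ 3/4
4 of 14 · BRBB · max L 3/4 · min R 1 ⇒ 7/8
5 of 14 · BRBBB · max L 7/8 · min R 1 ⇒ 15/16
6 of 14 · BRBBBB · max L 15/16 · min R 1 ⇒ 31/32
7 of 14 · BRBBBBB · max L 31/32 · min R 1 ⇒ 63/64
8 of 14 · BRBBBBBR · max L 31/32 · min R 63/64 ⇒ 125/128
9 of 14 · BRBBBBBRB · max L 125/128 · min R 63/64 ⇒ 251/256
10 of 14 · BRBBBBBRBR · max L 125/128 · min R 251/256 ⇒ 501/512
11 of 14 · BRBBBBBRBRB · max L 501/512 · min R 251/256 ⇒ 1003/1024
12 of 14 · BRBBBBBRBRBB · max L 1003/1024 · min R 251/256 ⇒ 2007/2048
13 of 14 · BRBBBBBRBRBBR · max L 1003/1024 · min R 2007/2048 ⇒ 4013/4096
14 of 14 · BRBBBBBRBRBBRB · max L 4013/4096 · min R 2007/2048 ⇒ 8027/8192

8027/8192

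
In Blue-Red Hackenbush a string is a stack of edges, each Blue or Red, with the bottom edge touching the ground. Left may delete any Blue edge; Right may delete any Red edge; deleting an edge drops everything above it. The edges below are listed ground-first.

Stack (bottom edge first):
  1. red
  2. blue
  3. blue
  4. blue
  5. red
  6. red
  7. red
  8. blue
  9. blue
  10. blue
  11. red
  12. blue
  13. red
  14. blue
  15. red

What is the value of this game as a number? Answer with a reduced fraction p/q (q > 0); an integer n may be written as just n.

-3627/16384

val(r) = { (no moves) | 0 } ⇒ -1
val(rb) = { -1 | 0 } ⇒ -1/2
val(rbb) = { -1,-1/2 | 0 } ⇒ -1/4
val(rbbb) = { -1,-1/2,-1/4 | 0 } ⇒ -1/8
val(rbbbr) = { -1,-1/2,-1/4 | -1/8,0 } ⇒ -3/16
val(rbbbrr) = { -1,-1/2,-1/4 | -3/16,-1/8,0 } ⇒ -7/32
val(rbbbrrr) = { -1,-1/2,-1/4 | -7/32,-3/16,-1/8,0 } ⇒ -15/64
val(rbbbrrrb) = { -1,-1/2,-1/4,-15/64 | -7/32,-3/16,-1/8,0 } ⇒ -29/128
val(rbbbrrrbb) = { -1,-1/2,-1/4,-15/64,-29/128 | -7/32,-3/16,-1/8,0 } ⇒ -57/256
val(rbbbrrrbbb) = { -1,-1/2,-1/4,-15/64,-29/128,-57/256 | -7/32,-3/16,-1/8,0 } ⇒ -113/512
val(rbbbrrrbbbr) = { -1,-1/2,-1/4,-15/64,-29/128,-57/256 | -113/512,-7/32,-3/16,-1/8,0 } ⇒ -227/1024
val(rbbbrrrbbbrb) = { -1,-1/2,-1/4,-15/64,-29/128,-57/256,-227/1024 | -113/512,-7/32,-3/16,-1/8,0 } ⇒ -453/2048
val(rbbbrrrbbbrbr) = { -1,-1/2,-1/4,-15/64,-29/128,-57/256,-227/1024 | -453/2048,-113/512,-7/32,-3/16,-1/8,0 } ⇒ -907/4096
val(rbbbrrrbbbrbrb) = { -1,-1/2,-1/4,-15/64,-29/128,-57/256,-227/1024,-907/4096 | -453/2048,-113/512,-7/32,-3/16,-1/8,0 } ⇒ -1813/8192
val(rbbbrrrbbbrbrbr) = { -1,-1/2,-1/4,-15/64,-29/128,-57/256,-227/1024,-907/4096 | -1813/8192,-453/2048,-113/512,-7/32,-3/16,-1/8,0 } ⇒ -3627/16384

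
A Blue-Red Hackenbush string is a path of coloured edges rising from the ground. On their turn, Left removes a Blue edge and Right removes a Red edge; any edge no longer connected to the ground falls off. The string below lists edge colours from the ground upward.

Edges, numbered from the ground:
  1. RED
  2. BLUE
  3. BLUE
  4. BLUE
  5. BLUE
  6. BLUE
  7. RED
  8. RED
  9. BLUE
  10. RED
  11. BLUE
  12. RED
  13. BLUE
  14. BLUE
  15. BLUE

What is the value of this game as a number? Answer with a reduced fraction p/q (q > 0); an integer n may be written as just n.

-849/16384

Recurse on prefixes of the 15-edge string RED BLUE BLUE BLUE BLUE BLUE RED RED BLUE RED BLUE RED BLUE BLUE BLUE:
value_1 [R]  L=[·]  R=[0]  => -1
value_2 [RB]  L=[-1]  R=[0]  => -1/2
value_3 [RBB]  L=[-1, -1/2]  R=[0]  => -1/4
value_4 [RBBB]  L=[-1, -1/2, -1/4]  R=[0]  => -1/8
value_5 [RBBBB]  L=[-1, -1/2, -1/4, -1/8]  R=[0]  => -1/16
value_6 [RBBBBB]  L=[-1, -1/2, -1/4, -1/8, -1/16]  R=[0]  => -1/32
value_7 [RBBBBBR]  L=[-1, -1/2, -1/4, -1/8, -1/16]  R=[-1/32, 0]  => -3/64
value_8 [RBBBBBRR]  L=[-1, -1/2, -1/4, -1/8, -1/16]  R=[-3/64, -1/32, 0]  => -7/128
value_9 [RBBBBBRRB]  L=[-1, -1/2, -1/4, -1/8, -1/16, -7/128]  R=[-3/64, -1/32, 0]  => -13/256
value_10 [RBBBBBRRBR]  L=[-1, -1/2, -1/4, -1/8, -1/16, -7/128]  R=[-13/256, -3/64, -1/32, 0]  => -27/512
value_11 [RBBBBBRRBRB]  L=[-1, -1/2, -1/4, -1/8, -1/16, -7/128, -27/512]  R=[-13/256, -3/64, -1/32, 0]  => -53/1024
value_12 [RBBBBBRRBRBR]  L=[-1, -1/2, -1/4, -1/8, -1/16, -7/128, -27/512]  R=[-53/1024, -13/256, -3/64, -1/32, 0]  => -107/2048
value_13 [RBBBBBRRBRBRB]  L=[-1, -1/2, -1/4, -1/8, -1/16, -7/128, -27/512, -107/2048]  R=[-53/1024, -13/256, -3/64, -1/32, 0]  => -213/4096
value_14 [RBBBBBRRBRBRBB]  L=[-1, -1/2, -1/4, -1/8, -1/16, -7/128, -27/512, -107/2048, -213/4096]  R=[-53/1024, -13/256, -3/64, -1/32, 0]  => -425/8192
value_15 [RBBBBBRRBRBRBBB]  L=[-1, -1/2, -1/4, -1/8, -1/16, -7/128, -27/512, -107/2048, -213/4096, -425/8192]  R=[-53/1024, -13/256, -3/64, -1/32, 0]  => -849/16384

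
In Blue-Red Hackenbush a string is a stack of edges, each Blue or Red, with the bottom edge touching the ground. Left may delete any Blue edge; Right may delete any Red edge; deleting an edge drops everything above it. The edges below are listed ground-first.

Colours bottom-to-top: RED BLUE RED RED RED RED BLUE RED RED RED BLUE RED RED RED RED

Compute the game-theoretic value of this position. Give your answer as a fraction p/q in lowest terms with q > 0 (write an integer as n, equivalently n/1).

Recurse on prefixes of the 15-edge string RED BLUE RED RED RED RED BLUE RED RED RED BLUE RED RED RED RED:
step 1: add RED to get R; options L={ ∅ } R={ 0 } — -1
step 2: add BLUE to get RB; options L={ -1 } R={ 0 } — -1/2
step 3: add RED to get RBR; options L={ -1 } R={ -1/2; 0 } — -3/4
step 4: add RED to get RBRR; options L={ -1 } R={ -3/4; -1/2; 0 } — -7/8
step 5: add RED to get RBRRR; options L={ -1 } R={ -7/8; -3/4; -1/2; 0 } — -15/16
step 6: add RED to get RBRRRR; options L={ -1 } R={ -15/16; -7/8; -3/4; -1/2; 0 } — -31/32
step 7: add BLUE to get RBRRRRB; options L={ -1; -31/32 } R={ -15/16; -7/8; -3/4; -1/2; 0 } — -61/64
step 8: add RED to get RBRRRRBR; options L={ -1; -31/32 } R={ -61/64; -15/16; -7/8; -3/4; -1/2; 0 } — -123/128
step 9: add RED to get RBRRRRBRR; options L={ -1; -31/32 } R={ -123/128; -61/64; -15/16; -7/8; -3/4; -1/2; 0 } — -247/256
step 10: add RED to get RBRRRRBRRR; options L={ -1; -31/32 } R={ -247/256; -123/128; -61/64; -15/16; -7/8; -3/4; -1/2; 0 } — -495/512
step 11: add BLUE to get RBRRRRBRRRB; options L={ -1; -31/32; -495/512 } R={ -247/256; -123/128; -61/64; -15/16; -7/8; -3/4; -1/2; 0 } — -989/1024
step 12: add RED to get RBRRRRBRRRBR; options L={ -1; -31/32; -495/512 } R={ -989/1024; -247/256; -123/128; -61/64; -15/16; -7/8; -3/4; -1/2; 0 } — -1979/2048
step 13: add RED to get RBRRRRBRRRBRR; options L={ -1; -31/32; -495/512 } R={ -1979/2048; -989/1024; -247/256; -123/128; -61/64; -15/16; -7/8; -3/4; -1/2; 0 } — -3959/4096
step 14: add RED to get RBRRRRBRRRBRRR; options L={ -1; -31/32; -495/512 } R={ -3959/4096; -1979/2048; -989/1024; -247/256; -123/128; -61/64; -15/16; -7/8; -3/4; -1/2; 0 } — -7919/8192
step 15: add RED to get RBRRRRBRRRBRRRR; options L={ -1; -31/32; -495/512 } R={ -7919/8192; -3959/4096; -1979/2048; -989/1024; -247/256; -123/128; -61/64; -15/16; -7/8; -3/4; -1/2; 0 } — -15839/16384

-15839/16384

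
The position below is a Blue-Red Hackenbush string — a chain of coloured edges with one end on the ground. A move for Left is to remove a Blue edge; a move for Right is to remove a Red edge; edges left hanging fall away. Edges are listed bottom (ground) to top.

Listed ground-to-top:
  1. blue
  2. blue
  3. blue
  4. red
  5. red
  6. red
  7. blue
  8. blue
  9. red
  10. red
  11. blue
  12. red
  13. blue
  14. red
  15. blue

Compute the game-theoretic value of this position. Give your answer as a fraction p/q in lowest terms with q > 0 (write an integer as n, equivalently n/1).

Prefix values for blue blue blue red red red blue blue red red blue red blue red blue via {L|R} + simplicity:
1 of 15 · b · max L 0 · min R +∞ — 1
2 of 15 · bb · max L 1 · min R +∞ — 2
3 of 15 · bbb · max L 2 · min R +∞ — 3
4 of 15 · bbbr · max L 2 · min R 3 — 5/2
5 of 15 · bbbrr · max L 2 · min R 5/2 — 9/4
6 of 15 · bbbrrr · max L 2 · min R 9/4 — 17/8
7 of 15 · bbbrrrb · max L 17/8 · min R 9/4 — 35/16
8 of 15 · bbbrrrbb · max L 35/16 · min R 9/4 — 71/32
9 of 15 · bbbrrrbbr · max L 35/16 · min R 71/32 — 141/64
10 of 15 · bbbrrrbbrr · max L 35/16 · min R 141/64 — 281/128
11 of 15 · bbbrrrbbrrb · max L 281/128 · min R 141/64 — 563/256
12 of 15 · bbbrrrbbrrbr · max L 281/128 · min R 563/256 — 1125/512
13 of 15 · bbbrrrbbrrbrb · max L 1125/512 · min R 563/256 — 2251/1024
14 of 15 · bbbrrrbbrrbrbr · max L 1125/512 · min R 2251/1024 — 4501/2048
15 of 15 · bbbrrrbbrrbrbrb · max L 4501/2048 · min R 2251/1024 — 9003/4096

9003/4096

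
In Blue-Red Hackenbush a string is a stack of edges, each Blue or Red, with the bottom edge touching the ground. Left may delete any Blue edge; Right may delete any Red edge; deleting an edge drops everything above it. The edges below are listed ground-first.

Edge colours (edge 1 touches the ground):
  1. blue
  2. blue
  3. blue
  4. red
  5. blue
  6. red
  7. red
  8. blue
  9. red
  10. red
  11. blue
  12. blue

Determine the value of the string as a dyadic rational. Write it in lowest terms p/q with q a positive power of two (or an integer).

edge 1 of 12 (blue): { 0 | none } so 1
edge 2 of 12 (blue): { 0,1 | none } so 2
edge 3 of 12 (blue): { 0,1,2 | none } so 3
edge 4 of 12 (red): { 0,1,2 | 3 } so 5/2
edge 5 of 12 (blue): { 0,1,2,5/2 | 3 } so 11/4
edge 6 of 12 (red): { 0,1,2,5/2 | 11/4,3 } so 21/8
edge 7 of 12 (red): { 0,1,2,5/2 | 21/8,11/4,3 } so 41/16
edge 8 of 12 (blue): { 0,1,2,5/2,41/16 | 21/8,11/4,3 } so 83/32
edge 9 of 12 (red): { 0,1,2,5/2,41/16 | 83/32,21/8,11/4,3 } so 165/64
edge 10 of 12 (red): { 0,1,2,5/2,41/16 | 165/64,83/32,21/8,11/4,3 } so 329/128
edge 11 of 12 (blue): { 0,1,2,5/2,41/16,329/128 | 165/64,83/32,21/8,11/4,3 } so 659/256
edge 12 of 12 (blue): { 0,1,2,5/2,41/16,329/128,659/256 | 165/64,83/32,21/8,11/4,3 } so 1319/512

1319/512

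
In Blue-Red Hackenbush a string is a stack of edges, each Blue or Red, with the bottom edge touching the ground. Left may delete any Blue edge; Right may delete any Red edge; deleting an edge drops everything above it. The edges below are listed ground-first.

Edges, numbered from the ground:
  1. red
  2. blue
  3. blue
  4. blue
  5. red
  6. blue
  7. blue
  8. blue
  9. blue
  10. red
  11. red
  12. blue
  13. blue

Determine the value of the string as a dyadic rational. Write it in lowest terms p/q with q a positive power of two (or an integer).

1 of 13 · r · max L −∞ · min R 0 => -1
2 of 13 · rb · max L -1 · min R 0 => -1/2
3 of 13 · rbb · max L -1/2 · min R 0 => -1/4
4 of 13 · rbbb · max L -1/4 · min R 0 => -1/8
5 of 13 · rbbbr · max L -1/4 · min R -1/8 => -3/16
6 of 13 · rbbbrb · max L -3/16 · min R -1/8 => -5/32
7 of 13 · rbbbrbb · max L -5/32 · min R -1/8 => -9/64
8 of 13 · rbbbrbbb · max L -9/64 · min R -1/8 => -17/128
9 of 13 · rbbbrbbbb · max L -17/128 · min R -1/8 => -33/256
10 of 13 · rbbbrbbbbr · max L -17/128 · min R -33/256 => -67/512
11 of 13 · rbbbrbbbbrr · max L -17/128 · min R -67/512 => -135/1024
12 of 13 · rbbbrbbbbrrb · max L -135/1024 · min R -67/512 => -269/2048
13 of 13 · rbbbrbbbbrrbb · max L -269/2048 · min R -67/512 => -537/4096

-537/4096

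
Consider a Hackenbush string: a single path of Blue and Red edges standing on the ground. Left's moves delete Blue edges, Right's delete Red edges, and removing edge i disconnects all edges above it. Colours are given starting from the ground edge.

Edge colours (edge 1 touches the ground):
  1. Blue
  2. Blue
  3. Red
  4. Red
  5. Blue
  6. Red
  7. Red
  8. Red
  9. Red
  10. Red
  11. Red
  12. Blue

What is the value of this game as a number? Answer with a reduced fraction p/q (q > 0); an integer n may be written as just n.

1283/1024

edge 1 of 12 (Blue): { 0 | — } so 1
edge 2 of 12 (Blue): { 0,1 | — } so 2
edge 3 of 12 (Red): { 0,1 | 2 } so 3/2
edge 4 of 12 (Red): { 0,1 | 3/2,2 } so 5/4
edge 5 of 12 (Blue): { 0,1,5/4 | 3/2,2 } so 11/8
edge 6 of 12 (Red): { 0,1,5/4 | 11/8,3/2,2 } so 21/16
edge 7 of 12 (Red): { 0,1,5/4 | 21/16,11/8,3/2,2 } so 41/32
edge 8 of 12 (Red): { 0,1,5/4 | 41/32,21/16,11/8,3/2,2 } so 81/64
edge 9 of 12 (Red): { 0,1,5/4 | 81/64,41/32,21/16,11/8,3/2,2 } so 161/128
edge 10 of 12 (Red): { 0,1,5/4 | 161/128,81/64,41/32,21/16,11/8,3/2,2 } so 321/256
edge 11 of 12 (Red): { 0,1,5/4 | 321/256,161/128,81/64,41/32,21/16,11/8,3/2,2 } so 641/512
edge 12 of 12 (Blue): { 0,1,5/4,641/512 | 321/256,161/128,81/64,41/32,21/16,11/8,3/2,2 } so 1283/1024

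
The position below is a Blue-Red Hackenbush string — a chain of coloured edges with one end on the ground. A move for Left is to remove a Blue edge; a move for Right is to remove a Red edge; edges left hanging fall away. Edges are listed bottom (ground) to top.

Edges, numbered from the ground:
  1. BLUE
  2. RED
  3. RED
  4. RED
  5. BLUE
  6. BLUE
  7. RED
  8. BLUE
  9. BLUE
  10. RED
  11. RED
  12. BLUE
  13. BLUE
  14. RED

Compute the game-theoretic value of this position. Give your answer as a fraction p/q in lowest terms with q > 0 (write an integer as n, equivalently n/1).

1741/8192

B: Left { 0 }, Right { none } -> simplest 1
BR: Left { 0 }, Right { 1 } -> simplest 1/2
BRR: Left { 0 }, Right { 1/2; 1 } -> simplest 1/4
BRRR: Left { 0 }, Right { 1/4; 1/2; 1 } -> simplest 1/8
BRRRB: Left { 0; 1/8 }, Right { 1/4; 1/2; 1 } -> simplest 3/16
BRRRBB: Left { 0; 1/8; 3/16 }, Right { 1/4; 1/2; 1 } -> simplest 7/32
BRRRBBR: Left { 0; 1/8; 3/16 }, Right { 7/32; 1/4; 1/2; 1 } -> simplest 13/64
BRRRBBRB: Left { 0; 1/8; 3/16; 13/64 }, Right { 7/32; 1/4; 1/2; 1 } -> simplest 27/128
BRRRBBRBB: Left { 0; 1/8; 3/16; 13/64; 27/128 }, Right { 7/32; 1/4; 1/2; 1 } -> simplest 55/256
BRRRBBRBBR: Left { 0; 1/8; 3/16; 13/64; 27/128 }, Right { 55/256; 7/32; 1/4; 1/2; 1 } -> simplest 109/512
BRRRBBRBBRR: Left { 0; 1/8; 3/16; 13/64; 27/128 }, Right { 109/512; 55/256; 7/32; 1/4; 1/2; 1 } -> simplest 217/1024
BRRRBBRBBRRB: Left { 0; 1/8; 3/16; 13/64; 27/128; 217/1024 }, Right { 109/512; 55/256; 7/32; 1/4; 1/2; 1 } -> simplest 435/2048
BRRRBBRBBRRBB: Left { 0; 1/8; 3/16; 13/64; 27/128; 217/1024; 435/2048 }, Right { 109/512; 55/256; 7/32; 1/4; 1/2; 1 } -> simplest 871/4096
BRRRBBRBBRRBBR: Left { 0; 1/8; 3/16; 13/64; 27/128; 217/1024; 435/2048 }, Right { 871/4096; 109/512; 55/256; 7/32; 1/4; 1/2; 1 } -> simplest 1741/8192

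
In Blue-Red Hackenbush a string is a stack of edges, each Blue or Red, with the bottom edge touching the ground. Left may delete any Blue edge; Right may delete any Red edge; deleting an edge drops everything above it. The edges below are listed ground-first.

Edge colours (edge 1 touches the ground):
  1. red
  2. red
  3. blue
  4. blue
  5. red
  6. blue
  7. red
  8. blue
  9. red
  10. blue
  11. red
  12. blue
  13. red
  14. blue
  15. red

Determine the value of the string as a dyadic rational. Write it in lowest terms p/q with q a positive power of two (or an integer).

-10923/8192

1 of 15 · r · max L −∞ · min R 0 -> -1
2 of 15 · rr · max L −∞ · min R -1 -> -2
3 of 15 · rrb · max L -2 · min R -1 -> -3/2
4 of 15 · rrbb · max L -3/2 · min R -1 -> -5/4
5 of 15 · rrbbr · max L -3/2 · min R -5/4 -> -11/8
6 of 15 · rrbbrb · max L -11/8 · min R -5/4 -> -21/16
7 of 15 · rrbbrbr · max L -11/8 · min R -21/16 -> -43/32
8 of 15 · rrbbrbrb · max L -43/32 · min R -21/16 -> -85/64
9 of 15 · rrbbrbrbr · max L -43/32 · min R -85/64 -> -171/128
10 of 15 · rrbbrbrbrb · max L -171/128 · min R -85/64 -> -341/256
11 of 15 · rrbbrbrbrbr · max L -171/128 · min R -341/256 -> -683/512
12 of 15 · rrbbrbrbrbrb · max L -683/512 · min R -341/256 -> -1365/1024
13 of 15 · rrbbrbrbrbrbr · max L -683/512 · min R -1365/1024 -> -2731/2048
14 of 15 · rrbbrbrbrbrbrb · max L -2731/2048 · min R -1365/1024 -> -5461/4096
15 of 15 · rrbbrbrbrbrbrbr · max L -2731/2048 · min R -5461/4096 -> -10923/8192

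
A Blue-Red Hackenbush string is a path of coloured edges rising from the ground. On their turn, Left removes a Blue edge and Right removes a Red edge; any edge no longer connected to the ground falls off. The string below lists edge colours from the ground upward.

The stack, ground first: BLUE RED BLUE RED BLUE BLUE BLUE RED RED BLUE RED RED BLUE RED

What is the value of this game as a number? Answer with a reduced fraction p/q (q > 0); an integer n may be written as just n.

5925/8192

Build value(s[:k]) for k = 1..14, string s = BLUE RED BLUE RED BLUE BLUE BLUE RED RED BLUE RED RED BLUE RED.
value(B) = { 0 | ∅ } => 1
value(BR) = { 0 | 1 } => 1/2
value(BRB) = { 0 1/2 | 1 } => 3/4
value(BRBR) = { 0 1/2 | 3/4 1 } => 5/8
value(BRBRB) = { 0 1/2 5/8 | 3/4 1 } => 11/16
value(BRBRBB) = { 0 1/2 5/8 11/16 | 3/4 1 } => 23/32
value(BRBRBBB) = { 0 1/2 5/8 11/16 23/32 | 3/4 1 } => 47/64
value(BRBRBBBR) = { 0 1/2 5/8 11/16 23/32 | 47/64 3/4 1 } => 93/128
value(BRBRBBBRR) = { 0 1/2 5/8 11/16 23/32 | 93/128 47/64 3/4 1 } => 185/256
value(BRBRBBBRRB) = { 0 1/2 5/8 11/16 23/32 185/256 | 93/128 47/64 3/4 1 } => 371/512
value(BRBRBBBRRBR) = { 0 1/2 5/8 11/16 23/32 185/256 | 371/512 93/128 47/64 3/4 1 } => 741/1024
value(BRBRBBBRRBRR) = { 0 1/2 5/8 11/16 23/32 185/256 | 741/1024 371/512 93/128 47/64 3/4 1 } => 1481/2048
value(BRBRBBBRRBRRB) = { 0 1/2 5/8 11/16 23/32 185/256 1481/2048 | 741/1024 371/512 93/128 47/64 3/4 1 } => 2963/4096
value(BRBRBBBRRBRRBR) = { 0 1/2 5/8 11/16 23/32 185/256 1481/2048 | 2963/4096 741/1024 371/512 93/128 47/64 3/4 1 } => 5925/8192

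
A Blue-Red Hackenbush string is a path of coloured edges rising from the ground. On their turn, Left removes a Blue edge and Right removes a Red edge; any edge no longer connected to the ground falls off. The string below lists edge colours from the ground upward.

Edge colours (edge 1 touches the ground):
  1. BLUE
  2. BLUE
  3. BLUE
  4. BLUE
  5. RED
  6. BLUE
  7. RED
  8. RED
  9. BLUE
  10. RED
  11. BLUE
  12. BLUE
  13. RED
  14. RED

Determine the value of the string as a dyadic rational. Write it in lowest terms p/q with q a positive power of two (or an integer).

3673/1024

Prefix values for BLUE BLUE BLUE BLUE RED BLUE RED RED BLUE RED BLUE BLUE RED RED via {L|R} + simplicity:
edge 1 of 14 (BLUE): { 0 |  } ⇒ 1
edge 2 of 14 (BLUE): { 0, 1 |  } ⇒ 2
edge 3 of 14 (BLUE): { 0, 1, 2 |  } ⇒ 3
edge 4 of 14 (BLUE): { 0, 1, 2, 3 |  } ⇒ 4
edge 5 of 14 (RED): { 0, 1, 2, 3 | 4 } ⇒ 7/2
edge 6 of 14 (BLUE): { 0, 1, 2, 3, 7/2 | 4 } ⇒ 15/4
edge 7 of 14 (RED): { 0, 1, 2, 3, 7/2 | 15/4, 4 } ⇒ 29/8
edge 8 of 14 (RED): { 0, 1, 2, 3, 7/2 | 29/8, 15/4, 4 } ⇒ 57/16
edge 9 of 14 (BLUE): { 0, 1, 2, 3, 7/2, 57/16 | 29/8, 15/4, 4 } ⇒ 115/32
edge 10 of 14 (RED): { 0, 1, 2, 3, 7/2, 57/16 | 115/32, 29/8, 15/4, 4 } ⇒ 229/64
edge 11 of 14 (BLUE): { 0, 1, 2, 3, 7/2, 57/16, 229/64 | 115/32, 29/8, 15/4, 4 } ⇒ 459/128
edge 12 of 14 (BLUE): { 0, 1, 2, 3, 7/2, 57/16, 229/64, 459/128 | 115/32, 29/8, 15/4, 4 } ⇒ 919/256
edge 13 of 14 (RED): { 0, 1, 2, 3, 7/2, 57/16, 229/64, 459/128 | 919/256, 115/32, 29/8, 15/4, 4 } ⇒ 1837/512
edge 14 of 14 (RED): { 0, 1, 2, 3, 7/2, 57/16, 229/64, 459/128 | 1837/512, 919/256, 115/32, 29/8, 15/4, 4 } ⇒ 3673/1024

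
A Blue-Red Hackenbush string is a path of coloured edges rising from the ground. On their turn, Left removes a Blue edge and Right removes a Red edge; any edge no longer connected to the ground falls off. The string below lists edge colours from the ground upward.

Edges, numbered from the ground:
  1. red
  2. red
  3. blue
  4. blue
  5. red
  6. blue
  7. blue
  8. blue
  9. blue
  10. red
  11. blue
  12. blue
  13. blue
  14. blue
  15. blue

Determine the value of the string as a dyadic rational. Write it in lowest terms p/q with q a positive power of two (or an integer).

edge 1 of 15 (red): { · | 0 } so -1
edge 2 of 15 (red): { · | -1; 0 } so -2
edge 3 of 15 (blue): { -2 | -1; 0 } so -3/2
edge 4 of 15 (blue): { -2; -3/2 | -1; 0 } so -5/4
edge 5 of 15 (red): { -2; -3/2 | -5/4; -1; 0 } so -11/8
edge 6 of 15 (blue): { -2; -3/2; -11/8 | -5/4; -1; 0 } so -21/16
edge 7 of 15 (blue): { -2; -3/2; -11/8; -21/16 | -5/4; -1; 0 } so -41/32
edge 8 of 15 (blue): { -2; -3/2; -11/8; -21/16; -41/32 | -5/4; -1; 0 } so -81/64
edge 9 of 15 (blue): { -2; -3/2; -11/8; -21/16; -41/32; -81/64 | -5/4; -1; 0 } so -161/128
edge 10 of 15 (red): { -2; -3/2; -11/8; -21/16; -41/32; -81/64 | -161/128; -5/4; -1; 0 } so -323/256
edge 11 of 15 (blue): { -2; -3/2; -11/8; -21/16; -41/32; -81/64; -323/256 | -161/128; -5/4; -1; 0 } so -645/512
edge 12 of 15 (blue): { -2; -3/2; -11/8; -21/16; -41/32; -81/64; -323/256; -645/512 | -161/128; -5/4; -1; 0 } so -1289/1024
edge 13 of 15 (blue): { -2; -3/2; -11/8; -21/16; -41/32; -81/64; -323/256; -645/512; -1289/1024 | -161/128; -5/4; -1; 0 } so -2577/2048
edge 14 of 15 (blue): { -2; -3/2; -11/8; -21/16; -41/32; -81/64; -323/256; -645/512; -1289/1024; -2577/2048 | -161/128; -5/4; -1; 0 } so -5153/4096
edge 15 of 15 (blue): { -2; -3/2; -11/8; -21/16; -41/32; -81/64; -323/256; -645/512; -1289/1024; -2577/2048; -5153/4096 | -161/128; -5/4; -1; 0 } so -10305/8192

-10305/8192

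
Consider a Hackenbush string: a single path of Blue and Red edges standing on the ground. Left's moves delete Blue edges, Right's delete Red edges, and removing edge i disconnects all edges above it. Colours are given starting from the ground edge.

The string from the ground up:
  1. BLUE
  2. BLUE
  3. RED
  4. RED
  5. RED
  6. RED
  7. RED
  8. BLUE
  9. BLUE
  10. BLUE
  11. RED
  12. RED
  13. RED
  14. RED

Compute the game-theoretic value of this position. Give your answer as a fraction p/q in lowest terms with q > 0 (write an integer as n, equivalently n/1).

4321/4096

Prefix values for BLUE BLUE RED RED RED RED RED BLUE BLUE BLUE RED RED RED RED via {L|R} + simplicity:
edge 1 of 14 (BLUE): { 0 | none } → 1
edge 2 of 14 (BLUE): { 0; 1 | none } → 2
edge 3 of 14 (RED): { 0; 1 | 2 } → 3/2
edge 4 of 14 (RED): { 0; 1 | 3/2; 2 } → 5/4
edge 5 of 14 (RED): { 0; 1 | 5/4; 3/2; 2 } → 9/8
edge 6 of 14 (RED): { 0; 1 | 9/8; 5/4; 3/2; 2 } → 17/16
edge 7 of 14 (RED): { 0; 1 | 17/16; 9/8; 5/4; 3/2; 2 } → 33/32
edge 8 of 14 (BLUE): { 0; 1; 33/32 | 17/16; 9/8; 5/4; 3/2; 2 } → 67/64
edge 9 of 14 (BLUE): { 0; 1; 33/32; 67/64 | 17/16; 9/8; 5/4; 3/2; 2 } → 135/128
edge 10 of 14 (BLUE): { 0; 1; 33/32; 67/64; 135/128 | 17/16; 9/8; 5/4; 3/2; 2 } → 271/256
edge 11 of 14 (RED): { 0; 1; 33/32; 67/64; 135/128 | 271/256; 17/16; 9/8; 5/4; 3/2; 2 } → 541/512
edge 12 of 14 (RED): { 0; 1; 33/32; 67/64; 135/128 | 541/512; 271/256; 17/16; 9/8; 5/4; 3/2; 2 } → 1081/1024
edge 13 of 14 (RED): { 0; 1; 33/32; 67/64; 135/128 | 1081/1024; 541/512; 271/256; 17/16; 9/8; 5/4; 3/2; 2 } → 2161/2048
edge 14 of 14 (RED): { 0; 1; 33/32; 67/64; 135/128 | 2161/2048; 1081/1024; 541/512; 271/256; 17/16; 9/8; 5/4; 3/2; 2 } → 4321/4096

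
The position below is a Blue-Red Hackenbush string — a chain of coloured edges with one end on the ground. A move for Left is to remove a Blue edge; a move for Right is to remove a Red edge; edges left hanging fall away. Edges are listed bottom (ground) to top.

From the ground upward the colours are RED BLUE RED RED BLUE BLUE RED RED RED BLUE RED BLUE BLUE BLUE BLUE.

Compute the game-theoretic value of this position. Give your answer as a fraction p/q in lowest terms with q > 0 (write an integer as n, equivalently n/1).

edge 1 of 15 (RED): {  | 0 } ⇒ -1
edge 2 of 15 (BLUE): { -1 | 0 } ⇒ -1/2
edge 3 of 15 (RED): { -1 | -1/2; 0 } ⇒ -3/4
edge 4 of 15 (RED): { -1 | -3/4; -1/2; 0 } ⇒ -7/8
edge 5 of 15 (BLUE): { -1; -7/8 | -3/4; -1/2; 0 } ⇒ -13/16
edge 6 of 15 (BLUE): { -1; -7/8; -13/16 | -3/4; -1/2; 0 } ⇒ -25/32
edge 7 of 15 (RED): { -1; -7/8; -13/16 | -25/32; -3/4; -1/2; 0 } ⇒ -51/64
edge 8 of 15 (RED): { -1; -7/8; -13/16 | -51/64; -25/32; -3/4; -1/2; 0 } ⇒ -103/128
edge 9 of 15 (RED): { -1; -7/8; -13/16 | -103/128; -51/64; -25/32; -3/4; -1/2; 0 } ⇒ -207/256
edge 10 of 15 (BLUE): { -1; -7/8; -13/16; -207/256 | -103/128; -51/64; -25/32; -3/4; -1/2; 0 } ⇒ -413/512
edge 11 of 15 (RED): { -1; -7/8; -13/16; -207/256 | -413/512; -103/128; -51/64; -25/32; -3/4; -1/2; 0 } ⇒ -827/1024
edge 12 of 15 (BLUE): { -1; -7/8; -13/16; -207/256; -827/1024 | -413/512; -103/128; -51/64; -25/32; -3/4; -1/2; 0 } ⇒ -1653/2048
edge 13 of 15 (BLUE): { -1; -7/8; -13/16; -207/256; -827/1024; -1653/2048 | -413/512; -103/128; -51/64; -25/32; -3/4; -1/2; 0 } ⇒ -3305/4096
edge 14 of 15 (BLUE): { -1; -7/8; -13/16; -207/256; -827/1024; -1653/2048; -3305/4096 | -413/512; -103/128; -51/64; -25/32; -3/4; -1/2; 0 } ⇒ -6609/8192
edge 15 of 15 (BLUE): { -1; -7/8; -13/16; -207/256; -827/1024; -1653/2048; -3305/4096; -6609/8192 | -413/512; -103/128; -51/64; -25/32; -3/4; -1/2; 0 } ⇒ -13217/16384

-13217/16384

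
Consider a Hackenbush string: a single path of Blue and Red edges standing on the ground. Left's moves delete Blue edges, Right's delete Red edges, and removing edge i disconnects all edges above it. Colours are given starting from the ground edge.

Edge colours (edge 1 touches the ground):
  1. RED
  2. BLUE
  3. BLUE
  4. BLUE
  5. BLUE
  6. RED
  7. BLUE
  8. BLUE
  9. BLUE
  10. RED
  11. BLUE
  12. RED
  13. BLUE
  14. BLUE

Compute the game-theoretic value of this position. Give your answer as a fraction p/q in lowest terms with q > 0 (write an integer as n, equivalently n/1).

Prefix values for RED BLUE BLUE BLUE BLUE RED BLUE BLUE BLUE RED BLUE RED BLUE BLUE via {L|R} + simplicity:
edge 1 of 14 (RED): { (no moves) | 0 } gives -1
edge 2 of 14 (BLUE): { -1 | 0 } gives -1/2
edge 3 of 14 (BLUE): { -1 -1/2 | 0 } gives -1/4
edge 4 of 14 (BLUE): { -1 -1/2 -1/4 | 0 } gives -1/8
edge 5 of 14 (BLUE): { -1 -1/2 -1/4 -1/8 | 0 } gives -1/16
edge 6 of 14 (RED): { -1 -1/2 -1/4 -1/8 | -1/16 0 } gives -3/32
edge 7 of 14 (BLUE): { -1 -1/2 -1/4 -1/8 -3/32 | -1/16 0 } gives -5/64
edge 8 of 14 (BLUE): { -1 -1/2 -1/4 -1/8 -3/32 -5/64 | -1/16 0 } gives -9/128
edge 9 of 14 (BLUE): { -1 -1/2 -1/4 -1/8 -3/32 -5/64 -9/128 | -1/16 0 } gives -17/256
edge 10 of 14 (RED): { -1 -1/2 -1/4 -1/8 -3/32 -5/64 -9/128 | -17/256 -1/16 0 } gives -35/512
edge 11 of 14 (BLUE): { -1 -1/2 -1/4 -1/8 -3/32 -5/64 -9/128 -35/512 | -17/256 -1/16 0 } gives -69/1024
edge 12 of 14 (RED): { -1 -1/2 -1/4 -1/8 -3/32 -5/64 -9/128 -35/512 | -69/1024 -17/256 -1/16 0 } gives -139/2048
edge 13 of 14 (BLUE): { -1 -1/2 -1/4 -1/8 -3/32 -5/64 -9/128 -35/512 -139/2048 | -69/1024 -17/256 -1/16 0 } gives -277/4096
edge 14 of 14 (BLUE): { -1 -1/2 -1/4 -1/8 -3/32 -5/64 -9/128 -35/512 -139/2048 -277/4096 | -69/1024 -17/256 -1/16 0 } gives -553/8192

-553/8192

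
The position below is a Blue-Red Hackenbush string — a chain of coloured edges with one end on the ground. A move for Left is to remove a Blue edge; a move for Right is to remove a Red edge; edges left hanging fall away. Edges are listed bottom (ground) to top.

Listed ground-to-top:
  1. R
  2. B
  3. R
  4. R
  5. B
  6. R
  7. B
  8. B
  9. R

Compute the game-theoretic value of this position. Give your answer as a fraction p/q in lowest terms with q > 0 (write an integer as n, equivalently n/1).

-211/256

Prefix values for R B R R B R B B R via {L|R} + simplicity:
edge 1 of 9 (R): { — | 0 } — -1
edge 2 of 9 (B): { -1 | 0 } — -1/2
edge 3 of 9 (R): { -1 | -1/2, 0 } — -3/4
edge 4 of 9 (R): { -1 | -3/4, -1/2, 0 } — -7/8
edge 5 of 9 (B): { -1, -7/8 | -3/4, -1/2, 0 } — -13/16
edge 6 of 9 (R): { -1, -7/8 | -13/16, -3/4, -1/2, 0 } — -27/32
edge 7 of 9 (B): { -1, -7/8, -27/32 | -13/16, -3/4, -1/2, 0 } — -53/64
edge 8 of 9 (B): { -1, -7/8, -27/32, -53/64 | -13/16, -3/4, -1/2, 0 } — -105/128
edge 9 of 9 (R): { -1, -7/8, -27/32, -53/64 | -105/128, -13/16, -3/4, -1/2, 0 } — -211/256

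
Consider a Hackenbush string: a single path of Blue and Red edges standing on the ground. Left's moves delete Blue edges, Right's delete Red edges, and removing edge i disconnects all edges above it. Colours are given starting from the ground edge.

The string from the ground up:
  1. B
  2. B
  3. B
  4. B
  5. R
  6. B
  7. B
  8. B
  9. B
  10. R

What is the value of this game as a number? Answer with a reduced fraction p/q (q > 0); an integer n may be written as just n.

Prefix values for B B B B R B B B B R via {L|R} + simplicity:
v(B) = { 0 | · } -> 1
v(BB) = { 0, 1 | · } -> 2
v(BBB) = { 0, 1, 2 | · } -> 3
v(BBBB) = { 0, 1, 2, 3 | · } -> 4
v(BBBBR) = { 0, 1, 2, 3 | 4 } -> 7/2
v(BBBBRB) = { 0, 1, 2, 3, 7/2 | 4 } -> 15/4
v(BBBBRBB) = { 0, 1, 2, 3, 7/2, 15/4 | 4 } -> 31/8
v(BBBBRBBB) = { 0, 1, 2, 3, 7/2, 15/4, 31/8 | 4 } -> 63/16
v(BBBBRBBBB) = { 0, 1, 2, 3, 7/2, 15/4, 31/8, 63/16 | 4 } -> 127/32
v(BBBBRBBBBR) = { 0, 1, 2, 3, 7/2, 15/4, 31/8, 63/16 | 127/32, 4 } -> 253/64

253/64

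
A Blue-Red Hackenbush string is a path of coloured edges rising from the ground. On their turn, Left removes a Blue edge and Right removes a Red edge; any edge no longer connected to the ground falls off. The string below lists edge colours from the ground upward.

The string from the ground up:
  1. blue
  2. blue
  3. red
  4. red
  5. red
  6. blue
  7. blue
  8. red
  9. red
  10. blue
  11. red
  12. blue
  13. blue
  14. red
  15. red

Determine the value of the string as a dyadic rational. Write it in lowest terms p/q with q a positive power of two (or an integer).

val(b) = { 0 | · } = 1
val(bb) = { 0,1 | · } = 2
val(bbr) = { 0,1 | 2 } = 3/2
val(bbrr) = { 0,1 | 3/2,2 } = 5/4
val(bbrrr) = { 0,1 | 5/4,3/2,2 } = 9/8
val(bbrrrb) = { 0,1,9/8 | 5/4,3/2,2 } = 19/16
val(bbrrrbb) = { 0,1,9/8,19/16 | 5/4,3/2,2 } = 39/32
val(bbrrrbbr) = { 0,1,9/8,19/16 | 39/32,5/4,3/2,2 } = 77/64
val(bbrrrbbrr) = { 0,1,9/8,19/16 | 77/64,39/32,5/4,3/2,2 } = 153/128
val(bbrrrbbrrb) = { 0,1,9/8,19/16,153/128 | 77/64,39/32,5/4,3/2,2 } = 307/256
val(bbrrrbbrrbr) = { 0,1,9/8,19/16,153/128 | 307/256,77/64,39/32,5/4,3/2,2 } = 613/512
val(bbrrrbbrrbrb) = { 0,1,9/8,19/16,153/128,613/512 | 307/256,77/64,39/32,5/4,3/2,2 } = 1227/1024
val(bbrrrbbrrbrbb) = { 0,1,9/8,19/16,153/128,613/512,1227/1024 | 307/256,77/64,39/32,5/4,3/2,2 } = 2455/2048
val(bbrrrbbrrbrbbr) = { 0,1,9/8,19/16,153/128,613/512,1227/1024 | 2455/2048,307/256,77/64,39/32,5/4,3/2,2 } = 4909/4096
val(bbrrrbbrrbrbbrr) = { 0,1,9/8,19/16,153/128,613/512,1227/1024 | 4909/4096,2455/2048,307/256,77/64,39/32,5/4,3/2,2 } = 9817/8192

9817/8192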